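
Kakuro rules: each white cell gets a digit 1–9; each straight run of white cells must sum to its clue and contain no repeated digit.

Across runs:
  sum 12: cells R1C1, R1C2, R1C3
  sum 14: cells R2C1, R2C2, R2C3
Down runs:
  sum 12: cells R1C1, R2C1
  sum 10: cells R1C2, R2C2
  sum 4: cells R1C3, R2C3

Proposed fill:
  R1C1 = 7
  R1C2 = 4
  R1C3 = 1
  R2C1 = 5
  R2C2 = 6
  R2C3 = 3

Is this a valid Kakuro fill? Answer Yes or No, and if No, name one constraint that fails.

Across: 7+4+1=12; 5+6+3=14. Down: 7+5=12; 4+6=10; 1+3=4. No digit repeats within any run.

Yes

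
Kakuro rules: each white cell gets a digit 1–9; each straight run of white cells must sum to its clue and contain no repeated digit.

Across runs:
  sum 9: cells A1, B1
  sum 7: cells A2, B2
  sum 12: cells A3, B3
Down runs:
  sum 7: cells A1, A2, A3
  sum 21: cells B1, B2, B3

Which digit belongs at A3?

4

7 in 3 cells must be {1,2,4}.
The 12 across and the 7 down share only 4, so A3 = 4.
B3 = 12 − 4 = 8 completes the 12 across.
Nothing is forced directly, so branch on A1, whose candidates are 1 or 2. If A1 = 1: then B1 would have to be in {8} for the 9 across but in {4,6,7,9} for the 21 down — contradiction. So A1 = 2.
B1 = 9 − 2 = 7 completes the 9 across.
A2 = 7 − 6 = 1 completes the 7 down.
B2 = 7 − 1 = 6 completes the 7 across.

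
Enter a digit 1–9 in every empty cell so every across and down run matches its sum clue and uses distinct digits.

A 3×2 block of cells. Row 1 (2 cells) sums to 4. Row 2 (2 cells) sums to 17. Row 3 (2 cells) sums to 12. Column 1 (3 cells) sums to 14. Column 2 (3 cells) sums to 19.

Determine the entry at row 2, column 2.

4 in 2 cells must be {1,3}; 17 in 2 cells must be {8,9}.
The 4 across and the 19 down share only 3, so (1,2) = 3.
Given what's placed, (2,2) must be 9 to fit the 17 across and 19 down.
(3,2) = 19 − 12 = 7 completes the 19 down.
(1,1) = 4 − 3 = 1 completes the 4 across.
(2,1) = 17 − 9 = 8 completes the 17 across.
(3,1) = 12 − 7 = 5 completes the 12 across.

9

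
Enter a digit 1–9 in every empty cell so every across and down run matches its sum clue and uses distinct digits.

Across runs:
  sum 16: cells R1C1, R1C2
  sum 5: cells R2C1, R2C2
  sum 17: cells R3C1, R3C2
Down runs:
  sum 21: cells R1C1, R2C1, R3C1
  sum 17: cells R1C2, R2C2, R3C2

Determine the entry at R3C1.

8

16 in 2 cells must be {7,9}; 17 in 2 cells must be {8,9}.
The 5 across and the 21 down share only 4, so R2C1 = 4.
R2C2 = 5 − 4 = 1 completes the 5 across.
Given what's placed, R3C2 must be 9 to fit the 17 across and 17 down.
R1C1 = 9: the only remaining digit allowed by both the 16 across and the 21 down.
R1C2 = 16 − 9 = 7 completes the 16 across.
R3C1 = 17 − 9 = 8 completes the 17 across.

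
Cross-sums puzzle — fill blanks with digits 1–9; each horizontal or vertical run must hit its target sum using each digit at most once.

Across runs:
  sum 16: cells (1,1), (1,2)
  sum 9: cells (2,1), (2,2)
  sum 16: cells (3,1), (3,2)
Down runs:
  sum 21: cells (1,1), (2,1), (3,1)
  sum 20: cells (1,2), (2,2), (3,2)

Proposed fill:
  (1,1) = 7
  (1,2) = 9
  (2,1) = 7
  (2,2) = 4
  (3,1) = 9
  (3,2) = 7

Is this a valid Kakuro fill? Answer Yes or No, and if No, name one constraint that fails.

No — the down run (1,1)–(3,1) sums to 23, not 21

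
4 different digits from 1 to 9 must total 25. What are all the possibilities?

{1,7,8,9}; {2,6,8,9}; {3,5,8,9}; {3,6,7,9}; {4,5,7,9}; {4,6,7,8}

4 distinct digits from 1–9 sum between 10 and 30.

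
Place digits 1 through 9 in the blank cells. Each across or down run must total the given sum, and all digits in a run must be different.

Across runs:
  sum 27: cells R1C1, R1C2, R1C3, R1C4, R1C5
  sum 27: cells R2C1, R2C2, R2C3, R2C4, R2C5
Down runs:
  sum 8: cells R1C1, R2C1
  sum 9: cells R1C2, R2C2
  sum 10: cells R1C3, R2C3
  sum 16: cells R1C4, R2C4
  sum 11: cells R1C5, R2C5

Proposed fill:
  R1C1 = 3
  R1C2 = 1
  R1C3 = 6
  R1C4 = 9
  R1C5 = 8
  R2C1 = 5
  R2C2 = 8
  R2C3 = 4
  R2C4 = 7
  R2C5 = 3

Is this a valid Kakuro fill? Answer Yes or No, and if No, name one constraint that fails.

Yes

Across: 3+1+6+9+8=27; 5+8+4+7+3=27. Down: 3+5=8; 1+8=9; 6+4=10; 9+7=16; 8+3=11. No digit repeats within any run.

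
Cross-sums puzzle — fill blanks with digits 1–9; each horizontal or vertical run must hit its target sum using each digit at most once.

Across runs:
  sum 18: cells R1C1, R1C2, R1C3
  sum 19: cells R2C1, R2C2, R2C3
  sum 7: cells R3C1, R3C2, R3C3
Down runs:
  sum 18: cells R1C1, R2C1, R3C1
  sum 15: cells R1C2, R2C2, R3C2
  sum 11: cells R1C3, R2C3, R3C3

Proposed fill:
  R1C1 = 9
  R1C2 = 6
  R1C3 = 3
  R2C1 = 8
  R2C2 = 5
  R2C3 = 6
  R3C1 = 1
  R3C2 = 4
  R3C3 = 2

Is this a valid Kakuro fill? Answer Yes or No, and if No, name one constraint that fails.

Across: 9+6+3=18; 8+5+6=19; 1+4+2=7. Down: 9+8+1=18; 6+5+4=15; 3+6+2=11. No digit repeats within any run.

Yes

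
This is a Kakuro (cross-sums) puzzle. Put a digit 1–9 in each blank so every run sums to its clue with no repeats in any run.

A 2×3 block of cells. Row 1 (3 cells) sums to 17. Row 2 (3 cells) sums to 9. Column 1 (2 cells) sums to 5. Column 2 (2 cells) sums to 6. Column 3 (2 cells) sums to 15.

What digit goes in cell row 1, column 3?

The 9 across and the 15 down share only 6, so (2,3) = 6.
(1,3) = 15 − 6 = 9 completes the 15 down.
Nothing is forced directly, so branch on (2,1), whose candidates are 1 or 2. If (2,1) = 1: then (1,1) would have to be in {1,2,3,5,6,7} for the 17 across but in {4} for the 5 down — contradiction. So (2,1) = 2.
(1,1) = 5 − 2 = 3 completes the 5 down.
(1,2) = 17 − 12 = 5 completes the 17 across.
(2,2) = 9 − 8 = 1 completes the 9 across.

9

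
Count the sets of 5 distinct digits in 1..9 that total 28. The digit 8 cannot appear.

5 distinct digits from 1–9 sum between 15 and 35.
Dropping sets that contain 8.
Enumerating: {1,5,6,7,9}, {2,4,6,7,9}, {3,4,5,7,9}.

3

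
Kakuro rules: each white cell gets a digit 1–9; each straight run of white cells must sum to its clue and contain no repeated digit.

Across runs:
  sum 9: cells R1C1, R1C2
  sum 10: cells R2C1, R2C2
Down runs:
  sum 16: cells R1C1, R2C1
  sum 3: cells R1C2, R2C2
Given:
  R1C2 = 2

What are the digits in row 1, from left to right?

7 2

16 in 2 cells must be {7,9}; 3 in 2 cells must be {1,2}.
R1C1 = 9 − 2 = 7 completes the 9 across.
R2C1 = 16 − 7 = 9 completes the 16 down.
R2C2 = 10 − 9 = 1 completes the 10 across.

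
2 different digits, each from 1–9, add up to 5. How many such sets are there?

2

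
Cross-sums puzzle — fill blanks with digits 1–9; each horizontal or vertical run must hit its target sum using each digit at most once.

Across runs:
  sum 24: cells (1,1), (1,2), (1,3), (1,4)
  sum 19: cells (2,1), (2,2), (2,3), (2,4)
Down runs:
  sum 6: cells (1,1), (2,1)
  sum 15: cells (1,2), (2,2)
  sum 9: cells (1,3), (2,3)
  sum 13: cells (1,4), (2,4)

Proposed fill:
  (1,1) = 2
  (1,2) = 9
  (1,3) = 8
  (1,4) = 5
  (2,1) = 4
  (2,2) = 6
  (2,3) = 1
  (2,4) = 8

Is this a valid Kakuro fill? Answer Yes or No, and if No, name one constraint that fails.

Yes

Across: 2+9+8+5=24; 4+6+1+8=19. Down: 2+4=6; 9+6=15; 8+1=9; 5+8=13. No digit repeats within any run.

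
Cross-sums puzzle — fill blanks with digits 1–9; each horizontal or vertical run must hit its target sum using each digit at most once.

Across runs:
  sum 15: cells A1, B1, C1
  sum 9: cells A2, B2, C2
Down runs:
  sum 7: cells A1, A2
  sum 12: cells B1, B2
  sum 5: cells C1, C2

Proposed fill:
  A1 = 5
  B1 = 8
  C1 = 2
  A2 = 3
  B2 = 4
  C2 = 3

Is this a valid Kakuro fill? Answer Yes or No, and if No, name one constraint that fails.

No — the across run A2–C2 sums to 10, not 9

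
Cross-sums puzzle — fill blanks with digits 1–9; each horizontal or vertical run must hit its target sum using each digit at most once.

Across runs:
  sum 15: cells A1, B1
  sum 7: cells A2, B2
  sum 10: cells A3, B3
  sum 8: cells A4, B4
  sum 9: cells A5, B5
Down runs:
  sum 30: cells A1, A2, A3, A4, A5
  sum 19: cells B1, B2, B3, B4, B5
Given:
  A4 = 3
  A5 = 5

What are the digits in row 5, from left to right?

A2 = 6: the only remaining digit allowed by both the 7 across and the 30 down.
B2 = 7 − 6 = 1 completes the 7 across.
B4 = 8 − 3 = 5 completes the 8 across.
B5 = 9 − 5 = 4 completes the 9 across.
No cell is forced outright now. A1 can only be 7 or 9 (the digits allowed by both its 15 across and its 30 down). If A1 = 7: then B1 would have to be in {8} for the 15 across but in {2,3,6,7} for the 19 down — contradiction. So A1 = 9.
B1 = 15 − 9 = 6 completes the 15 across.
A3 = 30 − 23 = 7 completes the 30 down.
B3 = 10 − 7 = 3 completes the 10 across.

5 4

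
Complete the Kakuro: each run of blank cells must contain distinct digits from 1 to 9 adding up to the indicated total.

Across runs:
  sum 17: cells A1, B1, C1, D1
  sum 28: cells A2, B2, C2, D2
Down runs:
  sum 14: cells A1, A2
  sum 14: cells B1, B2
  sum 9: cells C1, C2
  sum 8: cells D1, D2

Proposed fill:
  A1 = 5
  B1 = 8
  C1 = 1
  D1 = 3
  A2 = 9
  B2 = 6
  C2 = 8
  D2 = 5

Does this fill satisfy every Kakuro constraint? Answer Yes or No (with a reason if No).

Yes

Across: 5+8+1+3=17; 9+6+8+5=28. Down: 5+9=14; 8+6=14; 1+8=9; 3+5=8. No digit repeats within any run.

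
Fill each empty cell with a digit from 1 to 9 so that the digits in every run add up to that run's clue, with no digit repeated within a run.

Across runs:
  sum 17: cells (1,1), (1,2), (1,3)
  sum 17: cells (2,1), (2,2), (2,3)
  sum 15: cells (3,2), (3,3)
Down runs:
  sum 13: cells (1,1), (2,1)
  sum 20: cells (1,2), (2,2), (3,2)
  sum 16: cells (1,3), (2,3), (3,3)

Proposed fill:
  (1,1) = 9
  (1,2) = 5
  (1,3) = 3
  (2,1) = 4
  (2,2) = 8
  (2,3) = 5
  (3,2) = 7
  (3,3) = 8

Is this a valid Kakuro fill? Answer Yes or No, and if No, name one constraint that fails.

Yes

Across: 9+5+3=17; 4+8+5=17; 7+8=15. Down: 9+4=13; 5+8+7=20; 3+5+8=16. No digit repeats within any run.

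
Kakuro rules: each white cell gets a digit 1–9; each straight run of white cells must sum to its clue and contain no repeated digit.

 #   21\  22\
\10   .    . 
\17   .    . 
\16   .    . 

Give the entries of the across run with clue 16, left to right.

9 7

17 in 2 cells must be {8,9}; 16 in 2 cells must be {7,9}.
Nothing is forced directly, so branch on R3C1, whose candidates are 7 or 9. If R3C1 = 7: that forces R3C2 = 9, R2C2 = 8, after which R1C2 would have to be in {1,2,3,4,6,7,8,9} for the 10 across but in {5} for the 22 down — contradiction. So R3C1 = 9.
Given what's placed, R2C1 must be 8 to fit the 17 across and 21 down.
R2C2 = 17 − 8 = 9 completes the 17 across.
R3C2 = 16 − 9 = 7 completes the 16 across.
R1C1 = 21 − 17 = 4 completes the 21 down.
R1C2 = 10 − 4 = 6 completes the 10 across.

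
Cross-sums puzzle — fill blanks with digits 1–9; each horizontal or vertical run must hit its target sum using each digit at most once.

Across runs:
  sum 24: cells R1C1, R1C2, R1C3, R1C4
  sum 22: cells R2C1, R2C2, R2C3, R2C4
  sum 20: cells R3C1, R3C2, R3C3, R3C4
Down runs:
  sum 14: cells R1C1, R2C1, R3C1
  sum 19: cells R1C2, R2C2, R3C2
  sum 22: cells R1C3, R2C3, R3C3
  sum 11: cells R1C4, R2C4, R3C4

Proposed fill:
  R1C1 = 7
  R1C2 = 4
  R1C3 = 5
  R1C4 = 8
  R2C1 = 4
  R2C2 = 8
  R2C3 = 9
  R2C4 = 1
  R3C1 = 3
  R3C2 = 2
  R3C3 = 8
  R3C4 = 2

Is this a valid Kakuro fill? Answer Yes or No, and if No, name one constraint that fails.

No — the down run R1C2–R3C2 sums to 14, not 19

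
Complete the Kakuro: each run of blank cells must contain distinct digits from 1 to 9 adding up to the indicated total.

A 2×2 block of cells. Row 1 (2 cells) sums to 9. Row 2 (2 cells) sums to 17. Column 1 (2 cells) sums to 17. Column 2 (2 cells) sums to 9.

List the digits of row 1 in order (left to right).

17 in 2 cells must be {8,9}.
The 9 across and the 17 down share only 8, so (1,1) = 8.
(1,2) = 9 − 8 = 1 completes the 9 across.
(2,1) = 17 − 8 = 9 completes the 17 down.
(2,2) = 17 − 9 = 8 completes the 17 across.

8, 1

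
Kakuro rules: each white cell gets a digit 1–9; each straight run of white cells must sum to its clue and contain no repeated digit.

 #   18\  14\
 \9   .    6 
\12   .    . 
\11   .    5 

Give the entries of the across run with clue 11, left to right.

R1C1 = 9 − 6 = 3 completes the 9 across.
R2C2 = 14 − 11 = 3 completes the 14 down.
R3C1 = 11 − 5 = 6 completes the 11 across.
R2C1 = 12 − 3 = 9 completes the 12 across.

6, 5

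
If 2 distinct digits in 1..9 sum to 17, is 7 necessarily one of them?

No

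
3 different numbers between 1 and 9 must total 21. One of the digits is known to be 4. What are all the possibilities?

3 distinct digits from 1–9 sum between 6 and 24.
Keeping only sets containing 4.
Only one set works: {4,8,9}.

{4,8,9}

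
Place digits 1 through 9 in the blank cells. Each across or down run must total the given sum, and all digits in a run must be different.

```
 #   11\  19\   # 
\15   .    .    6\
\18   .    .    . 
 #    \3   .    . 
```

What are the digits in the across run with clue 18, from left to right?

3 in 2 cells must be {1,2}.
The 3 across and the 19 down share only 2, so R3C2 = 2.
R3C3 = 3 − 2 = 1 completes the 3 across.
R2C3 = 6 − 1 = 5 completes the 6 down.
R2C2 = 9: the only remaining digit allowed by both the 18 across and the 19 down.
R1C2 = 19 − 11 = 8 completes the 19 down.
R2C1 = 18 − 14 = 4 completes the 18 across.
R1C1 = 15 − 8 = 7 completes the 15 across.

4 9 5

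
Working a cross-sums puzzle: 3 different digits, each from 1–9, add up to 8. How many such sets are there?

2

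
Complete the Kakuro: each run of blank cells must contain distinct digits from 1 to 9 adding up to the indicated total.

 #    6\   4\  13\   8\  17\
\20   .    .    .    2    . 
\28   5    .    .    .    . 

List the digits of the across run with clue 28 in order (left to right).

5 1 7 6 9

4 in 2 cells must be {1,3}; 17 in 2 cells must be {8,9}.
R1C1 = 6 − 5 = 1 completes the 6 down.
Given what's placed, R1C2 must be 3 to fit the 20 across and 4 down.
R2C2 = 4 − 3 = 1 completes the 4 down.
R2C4 = 8 − 2 = 6 completes the 8 down.
R2C5 = 9: the only remaining digit allowed by both the 28 across and the 17 down.
R1C5 = 17 − 9 = 8 completes the 17 down.
R2C3 = 28 − 21 = 7 completes the 28 across.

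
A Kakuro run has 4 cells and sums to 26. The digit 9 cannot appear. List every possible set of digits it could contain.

4 distinct digits from 1–9 sum between 10 and 30.
Dropping sets that contain 9.
Only one set works: {5,6,7,8}.

{5,6,7,8}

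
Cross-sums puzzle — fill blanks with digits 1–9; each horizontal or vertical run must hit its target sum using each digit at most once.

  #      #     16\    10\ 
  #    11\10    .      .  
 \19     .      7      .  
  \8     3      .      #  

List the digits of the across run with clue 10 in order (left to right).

4 6

R2C1 = 11 − 3 = 8 completes the 11 down.
R2C3 = 19 − 15 = 4 completes the 19 across.
R3C2 = 8 − 3 = 5 completes the 8 across.
R1C2 = 16 − 12 = 4 completes the 16 down.
R1C3 = 10 − 4 = 6 completes the 10 across.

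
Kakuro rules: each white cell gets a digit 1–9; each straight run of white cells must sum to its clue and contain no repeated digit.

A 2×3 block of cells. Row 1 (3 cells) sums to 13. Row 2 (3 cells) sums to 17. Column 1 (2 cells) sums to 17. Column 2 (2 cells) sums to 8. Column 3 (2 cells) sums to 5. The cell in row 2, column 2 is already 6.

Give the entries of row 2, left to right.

17 in 2 cells must be {8,9}.
(1,2) = 8 − 6 = 2 completes the 8 down.
Given what's placed, (1,1) must be 8 to fit the 13 across and 17 down.
(1,3) = 13 − 10 = 3 completes the 13 across.
(2,1) = 17 − 8 = 9 completes the 17 down.
(2,3) = 17 − 15 = 2 completes the 17 across.

9, 6, 2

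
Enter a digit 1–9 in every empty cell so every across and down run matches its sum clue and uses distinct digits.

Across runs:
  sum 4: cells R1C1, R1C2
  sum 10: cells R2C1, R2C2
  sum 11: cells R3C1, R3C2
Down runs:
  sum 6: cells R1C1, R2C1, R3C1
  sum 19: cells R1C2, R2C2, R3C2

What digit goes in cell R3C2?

4 in 2 cells must be {1,3}; 6 in 3 cells must be {1,2,3}.
The 4 across and the 19 down share only 3, so R1C2 = 3.
R1C1 = 4 − 3 = 1 completes the 4 across.
Nothing is forced directly, so branch on R2C1, whose candidates are 2 or 3. If R2C1 = 2: then R2C2 would have to be in {8} for the 10 across but in {7,9} for the 19 down — contradiction. So R2C1 = 3.
R2C2 = 10 − 3 = 7 completes the 10 across.
R3C1 = 6 − 4 = 2 completes the 6 down.
R3C2 = 11 − 2 = 9 completes the 11 across.

9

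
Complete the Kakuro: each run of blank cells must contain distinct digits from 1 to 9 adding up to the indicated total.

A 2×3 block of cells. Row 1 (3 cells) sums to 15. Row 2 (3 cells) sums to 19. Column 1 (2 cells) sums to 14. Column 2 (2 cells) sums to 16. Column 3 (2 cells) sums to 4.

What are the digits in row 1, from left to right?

5 9 1

16 in 2 cells must be {7,9}; 4 in 2 cells must be {1,3}.
The 19 across and the 4 down share only 3, so (2,3) = 3.
(1,3) = 4 − 3 = 1 completes the 4 down.
Given what's placed, (2,1) must be 9 to fit the 19 across and 14 down.
(2,2) = 19 − 12 = 7 completes the 19 across.
(1,1) = 14 − 9 = 5 completes the 14 down.
(1,2) = 15 − 6 = 9 completes the 15 across.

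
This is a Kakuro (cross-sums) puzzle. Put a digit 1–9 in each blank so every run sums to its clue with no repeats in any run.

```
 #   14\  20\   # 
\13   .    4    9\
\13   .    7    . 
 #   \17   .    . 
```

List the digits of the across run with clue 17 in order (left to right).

9 8

17 in 2 cells must be {8,9}.
R1C1 = 13 − 4 = 9 completes the 13 across.
R2C1 = 14 − 9 = 5 completes the 14 down.
R2C3 = 13 − 12 = 1 completes the 13 across.
R3C2 = 20 − 11 = 9 completes the 20 down.
R3C3 = 17 − 9 = 8 completes the 17 across.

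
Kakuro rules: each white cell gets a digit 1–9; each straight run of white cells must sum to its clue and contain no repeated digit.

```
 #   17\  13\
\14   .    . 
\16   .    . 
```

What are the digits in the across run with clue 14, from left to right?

16 in 2 cells must be {7,9}; 17 in 2 cells must be {8,9}.
The 16 across and the 17 down share only 9, so R2C1 = 9.
R2C2 = 16 − 9 = 7 completes the 16 across.
R1C1 = 17 − 9 = 8 completes the 17 down.
R1C2 = 14 − 8 = 6 completes the 14 across.

8 6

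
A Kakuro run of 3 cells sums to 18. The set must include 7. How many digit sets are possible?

3

3 distinct digits from 1–9 sum between 6 and 24.
Keeping only sets containing 7.
Enumerating: {2,7,9}, {3,7,8}, {5,6,7}.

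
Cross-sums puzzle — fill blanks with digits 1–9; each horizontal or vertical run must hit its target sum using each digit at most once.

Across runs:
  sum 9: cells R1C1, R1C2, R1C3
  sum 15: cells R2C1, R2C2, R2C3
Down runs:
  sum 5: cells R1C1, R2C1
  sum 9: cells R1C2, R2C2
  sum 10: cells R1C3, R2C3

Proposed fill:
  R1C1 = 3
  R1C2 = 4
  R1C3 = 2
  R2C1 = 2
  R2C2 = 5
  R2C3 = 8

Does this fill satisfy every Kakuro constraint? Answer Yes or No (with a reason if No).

Yes

Across: 3+4+2=9; 2+5+8=15. Down: 3+2=5; 4+5=9; 2+8=10. No digit repeats within any run.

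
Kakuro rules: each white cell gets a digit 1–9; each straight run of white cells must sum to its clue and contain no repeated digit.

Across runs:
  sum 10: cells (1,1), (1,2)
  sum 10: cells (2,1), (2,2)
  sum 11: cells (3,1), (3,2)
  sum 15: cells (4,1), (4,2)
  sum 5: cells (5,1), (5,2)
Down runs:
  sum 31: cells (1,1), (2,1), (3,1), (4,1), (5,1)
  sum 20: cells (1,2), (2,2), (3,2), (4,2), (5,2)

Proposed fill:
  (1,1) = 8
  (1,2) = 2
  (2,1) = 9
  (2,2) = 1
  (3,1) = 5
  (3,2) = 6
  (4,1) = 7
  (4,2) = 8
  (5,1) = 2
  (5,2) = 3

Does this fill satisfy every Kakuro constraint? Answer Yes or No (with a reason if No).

Yes

Across: 8+2=10; 9+1=10; 5+6=11; 7+8=15; 2+3=5. Down: 8+9+5+7+2=31; 2+1+6+8+3=20. No digit repeats within any run.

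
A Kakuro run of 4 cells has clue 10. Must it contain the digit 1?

The only way to make 10 from 4 distinct digits is {1,2,3,4}, which contains 1.

Yes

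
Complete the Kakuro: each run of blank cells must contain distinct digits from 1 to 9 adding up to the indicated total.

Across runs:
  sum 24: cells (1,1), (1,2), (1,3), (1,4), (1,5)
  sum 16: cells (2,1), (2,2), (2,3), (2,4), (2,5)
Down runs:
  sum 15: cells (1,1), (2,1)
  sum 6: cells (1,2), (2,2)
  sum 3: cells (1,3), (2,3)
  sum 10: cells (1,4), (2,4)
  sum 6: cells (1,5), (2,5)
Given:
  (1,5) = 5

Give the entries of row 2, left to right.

6, 4, 2, 3, 1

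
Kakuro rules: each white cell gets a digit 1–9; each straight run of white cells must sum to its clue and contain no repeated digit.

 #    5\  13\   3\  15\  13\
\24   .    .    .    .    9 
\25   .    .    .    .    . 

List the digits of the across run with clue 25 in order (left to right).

3 9 2 7 4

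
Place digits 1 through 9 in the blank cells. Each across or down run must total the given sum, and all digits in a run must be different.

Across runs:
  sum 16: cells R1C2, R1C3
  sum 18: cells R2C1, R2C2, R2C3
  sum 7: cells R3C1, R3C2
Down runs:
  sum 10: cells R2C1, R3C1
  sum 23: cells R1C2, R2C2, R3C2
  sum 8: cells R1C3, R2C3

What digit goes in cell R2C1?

16 in 2 cells must be {7,9}; 23 in 3 cells must be {6,8,9}.
The 16 across and the 23 down share only 9, so R1C2 = 9.
R1C3 = 16 − 9 = 7 completes the 16 across.
R2C3 = 8 − 7 = 1 completes the 8 down.
R3C2 = 6: the only remaining digit allowed by both the 7 across and the 23 down.
R2C2 = 23 − 15 = 8 completes the 23 down.
R3C1 = 7 − 6 = 1 completes the 7 across.
R2C1 = 18 − 9 = 9 completes the 18 across.

9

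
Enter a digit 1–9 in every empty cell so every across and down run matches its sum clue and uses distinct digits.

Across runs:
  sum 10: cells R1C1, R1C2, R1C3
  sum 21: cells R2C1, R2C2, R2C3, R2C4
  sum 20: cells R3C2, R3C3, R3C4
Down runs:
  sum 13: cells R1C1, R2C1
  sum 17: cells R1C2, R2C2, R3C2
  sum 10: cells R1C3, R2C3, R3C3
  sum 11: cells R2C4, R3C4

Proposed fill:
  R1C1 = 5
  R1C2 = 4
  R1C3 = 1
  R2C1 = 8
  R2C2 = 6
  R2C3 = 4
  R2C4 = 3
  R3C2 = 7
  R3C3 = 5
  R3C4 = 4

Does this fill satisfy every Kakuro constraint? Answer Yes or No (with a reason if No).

No — the down run R2C4–R3C4 sums to 7, not 11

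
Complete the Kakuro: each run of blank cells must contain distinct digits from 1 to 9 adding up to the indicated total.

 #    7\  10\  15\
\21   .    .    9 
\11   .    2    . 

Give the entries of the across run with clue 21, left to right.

4 8 9

R1C2 = 10 − 2 = 8 completes the 10 down.
R2C3 = 15 − 9 = 6 completes the 15 down.
R1C1 = 21 − 17 = 4 completes the 21 across.
R2C1 = 11 − 8 = 3 completes the 11 across.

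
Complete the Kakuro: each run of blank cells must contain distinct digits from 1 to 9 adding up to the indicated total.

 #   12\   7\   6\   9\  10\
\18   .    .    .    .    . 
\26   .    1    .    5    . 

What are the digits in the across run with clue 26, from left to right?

R1C2 = 7 − 1 = 6 completes the 7 down.
R1C4 = 9 − 5 = 4 completes the 9 down.
Given what's placed, R2C3 must be 4 to fit the 26 across and 6 down.
R1C1 = 5: the only remaining digit allowed by both the 18 across and the 12 down.
R1C3 = 6 − 4 = 2 completes the 6 down.
R1C5 = 18 − 17 = 1 completes the 18 across.
R2C1 = 12 − 5 = 7 completes the 12 down.
R2C5 = 26 − 17 = 9 completes the 26 across.

7, 1, 4, 5, 9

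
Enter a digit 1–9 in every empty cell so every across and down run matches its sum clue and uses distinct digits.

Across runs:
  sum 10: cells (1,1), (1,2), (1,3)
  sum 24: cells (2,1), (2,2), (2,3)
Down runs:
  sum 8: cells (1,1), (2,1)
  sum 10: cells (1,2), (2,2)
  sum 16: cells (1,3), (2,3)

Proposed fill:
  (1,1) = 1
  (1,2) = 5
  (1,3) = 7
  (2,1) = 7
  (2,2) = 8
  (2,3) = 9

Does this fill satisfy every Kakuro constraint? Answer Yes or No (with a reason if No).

No — the down run (1,2)–(2,2) sums to 13, not 10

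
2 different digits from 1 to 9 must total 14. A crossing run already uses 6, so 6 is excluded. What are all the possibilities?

{5,9}

2 distinct digits from 1–9 sum between 3 and 17.
Dropping sets that contain 6.
Only one set works: {5,9}.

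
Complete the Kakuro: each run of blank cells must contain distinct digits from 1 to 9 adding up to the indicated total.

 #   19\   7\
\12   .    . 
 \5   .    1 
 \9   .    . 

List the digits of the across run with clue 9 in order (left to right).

7 2

7 in 3 cells must be {1,2,4}.
R1C2 = 4: the only remaining digit allowed by both the 12 across and the 7 down.
R2C1 = 5 − 1 = 4 completes the 5 across.
R3C2 = 7 − 5 = 2 completes the 7 down.
R1C1 = 12 − 4 = 8 completes the 12 across.
R3C1 = 9 − 2 = 7 completes the 9 across.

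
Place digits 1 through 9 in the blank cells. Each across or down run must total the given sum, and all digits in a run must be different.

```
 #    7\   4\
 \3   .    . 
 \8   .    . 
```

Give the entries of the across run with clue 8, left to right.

5 3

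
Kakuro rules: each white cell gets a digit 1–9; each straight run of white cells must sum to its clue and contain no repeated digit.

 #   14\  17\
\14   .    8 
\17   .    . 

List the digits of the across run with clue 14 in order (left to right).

6 8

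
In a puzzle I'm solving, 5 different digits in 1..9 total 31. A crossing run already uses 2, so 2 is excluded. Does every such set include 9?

Every partition of 31 into 5 distinct digits under that restriction includes 9: {1,6,7,8,9}, {3,4,7,8,9}, {3,5,6,8,9}, {4,5,6,7,9}.

Yes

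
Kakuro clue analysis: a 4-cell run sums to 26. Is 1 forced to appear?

No

Counterexample: {2,7,8,9} sums to 26 without using 1.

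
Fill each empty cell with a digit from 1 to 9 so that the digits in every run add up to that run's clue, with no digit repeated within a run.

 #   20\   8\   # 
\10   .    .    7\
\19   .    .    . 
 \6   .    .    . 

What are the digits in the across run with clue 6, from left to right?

3, 2, 1

6 in 3 cells must be {1,2,3}.
Only 3 fits R3C1 under both its across sum 6 and down sum 20.
Nothing is forced directly, so branch on R1C1, whose candidates are 8 or 9. If R1C1 = 8: that forces R1C2 = 2, R2C1 = 9, after which R2C2 would have to be in {2,3,4,6,7,8} for the 19 across but in {1,5} for the 8 down — contradiction. So R1C1 = 9.
R1C2 = 10 − 9 = 1 completes the 10 across.
R2C1 = 20 − 12 = 8 completes the 20 down.
R3C2 = 2: the only remaining digit allowed by both the 6 across and the 8 down.
R3C3 = 6 − 5 = 1 completes the 6 across.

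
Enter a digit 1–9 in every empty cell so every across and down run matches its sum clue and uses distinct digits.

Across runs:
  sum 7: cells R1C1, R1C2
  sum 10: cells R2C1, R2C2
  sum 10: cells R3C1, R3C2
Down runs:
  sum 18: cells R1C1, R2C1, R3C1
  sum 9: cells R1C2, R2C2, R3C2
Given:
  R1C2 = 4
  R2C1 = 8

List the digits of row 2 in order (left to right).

8, 2

R1C1 = 7 − 4 = 3 completes the 7 across.
R2C2 = 10 − 8 = 2 completes the 10 across.
R3C1 = 18 − 11 = 7 completes the 18 down.
R3C2 = 10 − 7 = 3 completes the 10 across.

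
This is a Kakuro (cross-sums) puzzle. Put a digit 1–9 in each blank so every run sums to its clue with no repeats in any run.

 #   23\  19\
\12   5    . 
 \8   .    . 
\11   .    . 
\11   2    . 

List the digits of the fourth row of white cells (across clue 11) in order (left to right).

R1C2 = 12 − 5 = 7 completes the 12 across.
R2C1 = 7: the only remaining digit allowed by both the 8 across and the 23 down.
R2C2 = 8 − 7 = 1 completes the 8 across.
R3C1 = 23 − 14 = 9 completes the 23 down.
R3C2 = 11 − 9 = 2 completes the 11 across.
R4C2 = 11 − 2 = 9 completes the 11 across.

2 9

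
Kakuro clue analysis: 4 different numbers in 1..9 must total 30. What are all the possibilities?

4 distinct digits from 1–9 sum between 10 and 30.
Only one set works: {6,7,8,9}.

{6,7,8,9}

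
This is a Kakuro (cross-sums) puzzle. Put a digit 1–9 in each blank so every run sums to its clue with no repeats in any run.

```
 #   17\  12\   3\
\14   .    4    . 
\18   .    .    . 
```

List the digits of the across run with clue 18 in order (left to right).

17 in 2 cells must be {8,9}; 3 in 2 cells must be {1,2}.
R2C2 = 12 − 4 = 8 completes the 12 down.
Given what's placed, R2C3 must be 1 to fit the 18 across and 3 down.
R1C3 = 3 − 1 = 2 completes the 3 down.
R2C1 = 18 − 9 = 9 completes the 18 across.
R1C1 = 14 − 6 = 8 completes the 14 across.

9, 8, 1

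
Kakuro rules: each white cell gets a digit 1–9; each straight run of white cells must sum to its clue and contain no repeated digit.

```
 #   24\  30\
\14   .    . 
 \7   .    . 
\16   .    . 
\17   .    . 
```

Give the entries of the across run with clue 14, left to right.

6 8

16 in 2 cells must be {7,9}; 17 in 2 cells must be {8,9}; 30 in 4 cells must be {6,7,8,9}.
Only 6 fits R2C2 under both its across sum 7 and down sum 30.
R2C1 = 7 − 6 = 1 completes the 7 across.
Given what's placed, R3C1 must be 9 to fit the 16 across and 24 down.
R3C2 = 16 − 9 = 7 completes the 16 across.
R4C1 = 8: the only remaining digit allowed by both the 17 across and the 24 down.
R4C2 = 17 − 8 = 9 completes the 17 across.
R1C1 = 24 − 18 = 6 completes the 24 down.
R1C2 = 14 − 6 = 8 completes the 14 across.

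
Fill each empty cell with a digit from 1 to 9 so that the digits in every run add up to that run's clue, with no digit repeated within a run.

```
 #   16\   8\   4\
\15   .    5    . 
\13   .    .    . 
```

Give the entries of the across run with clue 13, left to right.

16 in 2 cells must be {7,9}; 4 in 2 cells must be {1,3}.
R2C2 = 8 − 5 = 3 completes the 8 down.
Given what's placed, R2C3 must be 1 to fit the 13 across and 4 down.
R1C3 = 4 − 1 = 3 completes the 4 down.
R2C1 = 13 − 4 = 9 completes the 13 across.
R1C1 = 15 − 8 = 7 completes the 15 across.

9, 3, 1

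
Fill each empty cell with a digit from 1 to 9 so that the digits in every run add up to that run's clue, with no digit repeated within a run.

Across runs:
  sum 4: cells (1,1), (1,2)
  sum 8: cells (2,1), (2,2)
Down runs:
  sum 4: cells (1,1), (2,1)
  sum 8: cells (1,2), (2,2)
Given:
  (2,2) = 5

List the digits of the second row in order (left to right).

3 5

4 in 2 cells must be {1,3}.
(1,2) = 8 − 5 = 3 completes the 8 down.
(2,1) = 8 − 5 = 3 completes the 8 across.
(1,1) = 4 − 3 = 1 completes the 4 across.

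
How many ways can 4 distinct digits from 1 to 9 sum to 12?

2

4 distinct digits from 1–9 sum between 10 and 30.
Enumerating: {1,2,3,6}, {1,2,4,5}.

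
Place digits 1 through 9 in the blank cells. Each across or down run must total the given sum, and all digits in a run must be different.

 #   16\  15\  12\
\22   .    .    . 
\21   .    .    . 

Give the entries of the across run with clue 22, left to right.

9, 6, 7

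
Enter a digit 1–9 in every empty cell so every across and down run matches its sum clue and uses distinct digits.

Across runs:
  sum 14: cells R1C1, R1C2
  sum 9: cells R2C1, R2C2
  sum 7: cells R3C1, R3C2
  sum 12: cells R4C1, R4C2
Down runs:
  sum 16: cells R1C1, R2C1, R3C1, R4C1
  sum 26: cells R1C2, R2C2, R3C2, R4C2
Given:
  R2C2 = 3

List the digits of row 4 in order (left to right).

4 8

R2C1 = 9 − 3 = 6 completes the 9 across.
Given what's placed, R3C2 must be 6 to fit the 7 across and 26 down.
Given what's placed, R1C1 must be 5 to fit the 14 across and 16 down.
R1C2 = 14 − 5 = 9 completes the 14 across.
R3C1 = 7 − 6 = 1 completes the 7 across.
R4C1 = 16 − 12 = 4 completes the 16 down.
R4C2 = 12 − 4 = 8 completes the 12 across.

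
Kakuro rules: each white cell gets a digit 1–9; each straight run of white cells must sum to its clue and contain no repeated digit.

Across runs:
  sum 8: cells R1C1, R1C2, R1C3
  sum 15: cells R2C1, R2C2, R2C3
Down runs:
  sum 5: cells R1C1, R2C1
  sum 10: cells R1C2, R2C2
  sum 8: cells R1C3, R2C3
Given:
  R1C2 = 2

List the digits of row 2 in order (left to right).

Given what's placed, R1C1 must be 1 to fit the 8 across and 5 down.
R1C3 = 8 − 3 = 5 completes the 8 across.
R2C1 = 5 − 1 = 4 completes the 5 down.
R2C2 = 10 − 2 = 8 completes the 10 down.
R2C3 = 15 − 12 = 3 completes the 15 across.

4 8 3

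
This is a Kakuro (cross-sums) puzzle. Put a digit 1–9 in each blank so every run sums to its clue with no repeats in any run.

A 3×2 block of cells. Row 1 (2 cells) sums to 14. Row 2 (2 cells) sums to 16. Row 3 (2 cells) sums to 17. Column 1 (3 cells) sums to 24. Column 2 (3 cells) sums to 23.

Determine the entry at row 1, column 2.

6

16 in 2 cells must be {7,9}; 17 in 2 cells must be {8,9}; 24 in 3 cells must be {7,8,9}.
The 16 across and the 23 down share only 9, so (2,2) = 9.
Given what's placed, (3,2) must be 8 to fit the 17 across and 23 down.
(1,2) = 23 − 17 = 6 completes the 23 down.
(2,1) = 16 − 9 = 7 completes the 16 across.
(3,1) = 17 − 8 = 9 completes the 17 across.
(1,1) = 14 − 6 = 8 completes the 14 across.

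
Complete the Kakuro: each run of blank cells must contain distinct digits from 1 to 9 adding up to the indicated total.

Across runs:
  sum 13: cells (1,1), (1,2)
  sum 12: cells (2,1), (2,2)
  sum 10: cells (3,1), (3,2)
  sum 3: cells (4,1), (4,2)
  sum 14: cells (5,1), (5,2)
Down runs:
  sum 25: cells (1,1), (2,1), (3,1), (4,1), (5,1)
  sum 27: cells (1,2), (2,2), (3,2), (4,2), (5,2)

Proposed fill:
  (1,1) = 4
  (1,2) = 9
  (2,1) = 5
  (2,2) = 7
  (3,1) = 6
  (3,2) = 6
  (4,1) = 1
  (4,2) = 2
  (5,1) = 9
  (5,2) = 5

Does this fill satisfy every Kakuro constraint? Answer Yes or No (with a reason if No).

No — the down run (1,2)–(5,2) sums to 29, not 27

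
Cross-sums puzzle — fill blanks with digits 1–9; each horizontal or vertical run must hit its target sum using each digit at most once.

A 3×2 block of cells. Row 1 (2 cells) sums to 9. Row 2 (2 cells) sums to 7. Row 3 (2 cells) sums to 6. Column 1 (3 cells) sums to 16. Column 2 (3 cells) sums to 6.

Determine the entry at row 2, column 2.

3

6 in 3 cells must be {1,2,3}.
Nothing is forced directly, so branch on (2,2), whose candidates are 1 or 2 or 3. If (2,2) = 1: that forces (2,1) = 6, (3,2) = 2, (1,2) = 3, after which (3,1) would have to be in {4} for the 6 across but in {1,2,3,7,8,9} for the 16 down — contradiction. If (2,2) = 2: that forces (2,1) = 5, (3,2) = 1, (1,2) = 3, after which (3,1) would have to be in {5} for the 6 across but in {2,3,4,7,8,9} for the 16 down — contradiction. So (2,2) = 3.
(2,1) = 7 − 3 = 4 completes the 7 across.
Given what's placed, (3,1) must be 5 to fit the 6 across and 16 down.
(3,2) = 6 − 5 = 1 completes the 6 across.
(1,1) = 16 − 9 = 7 completes the 16 down.
(1,2) = 9 − 7 = 2 completes the 9 across.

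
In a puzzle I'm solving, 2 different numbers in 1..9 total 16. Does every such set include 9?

Yes

The only way to make 16 from 2 distinct digits is {7,9}, which contains 9.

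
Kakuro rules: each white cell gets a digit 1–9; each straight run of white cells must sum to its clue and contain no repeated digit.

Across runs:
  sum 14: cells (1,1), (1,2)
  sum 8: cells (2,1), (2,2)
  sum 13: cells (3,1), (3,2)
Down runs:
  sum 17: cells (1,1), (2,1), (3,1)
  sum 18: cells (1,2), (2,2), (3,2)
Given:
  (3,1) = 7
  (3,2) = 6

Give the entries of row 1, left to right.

9 5

Nothing is forced directly, so branch on (1,1), whose candidates are 6 or 8 or 9. If (1,1) = 6: that forces (1,2) = 8, after which (2,1) would have to be in {1,2,3,5,6,7} for the 8 across but in {4} for the 17 down — contradiction. If (1,1) = 8: then (1,2) would have to be in {6} for the 14 across but in {3,4,5,7,8,9} for the 18 down — contradiction. So (1,1) = 9.
(1,2) = 14 − 9 = 5 completes the 14 across.
(2,1) = 17 − 16 = 1 completes the 17 down.
(2,2) = 8 − 1 = 7 completes the 8 across.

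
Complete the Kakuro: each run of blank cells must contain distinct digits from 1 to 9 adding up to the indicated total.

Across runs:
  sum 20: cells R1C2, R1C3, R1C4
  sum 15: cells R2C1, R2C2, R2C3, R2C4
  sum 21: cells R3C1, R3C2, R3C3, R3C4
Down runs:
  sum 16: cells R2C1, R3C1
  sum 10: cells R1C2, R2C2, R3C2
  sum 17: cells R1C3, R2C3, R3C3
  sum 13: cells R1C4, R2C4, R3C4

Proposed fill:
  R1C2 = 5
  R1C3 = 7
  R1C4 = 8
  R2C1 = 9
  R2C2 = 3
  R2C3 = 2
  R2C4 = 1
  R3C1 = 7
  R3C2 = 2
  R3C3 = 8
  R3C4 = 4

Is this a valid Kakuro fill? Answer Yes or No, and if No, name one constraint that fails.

Across: 5+7+8=20; 9+3+2+1=15; 7+2+8+4=21. Down: 9+7=16; 5+3+2=10; 7+2+8=17; 8+1+4=13. No digit repeats within any run.

Yes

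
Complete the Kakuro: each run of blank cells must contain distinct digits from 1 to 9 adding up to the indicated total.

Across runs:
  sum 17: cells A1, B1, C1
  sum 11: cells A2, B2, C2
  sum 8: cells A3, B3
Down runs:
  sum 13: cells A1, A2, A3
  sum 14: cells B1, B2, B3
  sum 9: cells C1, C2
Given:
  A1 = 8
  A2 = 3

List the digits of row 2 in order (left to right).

3, 1, 7

A3 = 13 − 11 = 2 completes the 13 down.
B3 = 8 − 2 = 6 completes the 8 across.
Nothing is forced directly, so branch on B2, whose candidates are 1 or 7. If B2 = 7: then B1 would have to be in {2,3,4,5,6,7} for the 17 across but in {1} for the 14 down — contradiction. So B2 = 1.
B1 = 14 − 7 = 7 completes the 14 down.
C1 = 17 − 15 = 2 completes the 17 across.
C2 = 11 − 4 = 7 completes the 11 across.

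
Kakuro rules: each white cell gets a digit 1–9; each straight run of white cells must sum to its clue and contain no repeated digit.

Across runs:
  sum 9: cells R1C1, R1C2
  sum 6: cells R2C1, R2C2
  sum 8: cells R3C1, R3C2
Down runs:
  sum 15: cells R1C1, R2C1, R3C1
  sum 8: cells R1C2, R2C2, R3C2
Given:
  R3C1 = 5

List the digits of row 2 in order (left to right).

R3C2 = 8 − 5 = 3 completes the 8 across.
Nothing is forced directly, so branch on R1C2, whose candidates are 1 or 4. If R1C2 = 4: then R1C1 would have to be in {5} for the 9 across but in {1,2,3,4,6,7,8,9} for the 15 down — contradiction. So R1C2 = 1.
R1C1 = 9 − 1 = 8 completes the 9 across.
R2C1 = 15 − 13 = 2 completes the 15 down.
R2C2 = 6 − 2 = 4 completes the 6 across.

2, 4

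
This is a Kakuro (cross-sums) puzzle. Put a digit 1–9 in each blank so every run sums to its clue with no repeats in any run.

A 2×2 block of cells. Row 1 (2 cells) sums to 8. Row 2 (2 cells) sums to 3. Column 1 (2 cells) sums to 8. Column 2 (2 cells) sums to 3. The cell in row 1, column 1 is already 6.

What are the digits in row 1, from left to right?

6 2

3 in 2 cells must be {1,2}.
(1,2) = 8 − 6 = 2 completes the 8 across.
(2,1) = 8 − 6 = 2 completes the 8 down.
(2,2) = 3 − 2 = 1 completes the 3 across.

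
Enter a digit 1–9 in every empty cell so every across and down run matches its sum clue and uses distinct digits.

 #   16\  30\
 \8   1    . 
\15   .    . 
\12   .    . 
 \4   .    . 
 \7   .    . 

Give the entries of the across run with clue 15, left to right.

4 in 2 cells must be {1,3}; 16 in 5 cells must be {1,2,3,4,6}.
R1C2 = 8 − 1 = 7 completes the 8 across.
Given what's placed, R2C1 must be 6 to fit the 15 across and 16 down.
R2C2 = 15 − 6 = 9 completes the 15 across.

6 9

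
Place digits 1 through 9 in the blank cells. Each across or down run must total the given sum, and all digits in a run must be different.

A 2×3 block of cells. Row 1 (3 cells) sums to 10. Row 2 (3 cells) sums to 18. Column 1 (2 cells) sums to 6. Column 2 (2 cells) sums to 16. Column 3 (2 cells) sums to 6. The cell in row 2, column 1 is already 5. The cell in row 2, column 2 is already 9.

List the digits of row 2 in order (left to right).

16 in 2 cells must be {7,9}.
(1,1) = 6 − 5 = 1 completes the 6 down.
(1,2) = 16 − 9 = 7 completes the 16 down.
(1,3) = 10 − 8 = 2 completes the 10 across.
(2,3) = 18 − 14 = 4 completes the 18 across.

5 9 4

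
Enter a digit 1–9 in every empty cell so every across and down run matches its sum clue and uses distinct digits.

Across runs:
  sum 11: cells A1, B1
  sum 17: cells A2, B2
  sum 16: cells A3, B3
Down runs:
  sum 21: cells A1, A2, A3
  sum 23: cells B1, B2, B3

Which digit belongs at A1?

17 in 2 cells must be {8,9}; 16 in 2 cells must be {7,9}; 23 in 3 cells must be {6,8,9}.
The 16 across and the 23 down share only 9, so B3 = 9.
Given what's placed, B2 must be 8 to fit the 17 across and 23 down.
A3 = 16 − 9 = 7 completes the 16 across.
B1 = 23 − 17 = 6 completes the 23 down.
A2 = 17 − 8 = 9 completes the 17 across.
A1 = 11 − 6 = 5 completes the 11 across.

5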